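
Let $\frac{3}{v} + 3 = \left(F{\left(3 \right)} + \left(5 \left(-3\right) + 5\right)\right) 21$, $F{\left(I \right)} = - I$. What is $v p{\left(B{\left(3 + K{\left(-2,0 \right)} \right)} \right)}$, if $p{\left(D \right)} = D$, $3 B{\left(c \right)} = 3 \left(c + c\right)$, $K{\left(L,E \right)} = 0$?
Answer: $- \frac{3}{46} \approx -0.065217$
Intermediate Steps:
$B{\left(c \right)} = 2 c$ ($B{\left(c \right)} = \frac{3 \left(c + c\right)}{3} = \frac{3 \cdot 2 c}{3} = \frac{6 c}{3} = 2 c$)
$v = - \frac{1}{92}$ ($v = \frac{3}{-3 + \left(\left(-1\right) 3 + \left(5 \left(-3\right) + 5\right)\right) 21} = \frac{3}{-3 + \left(-3 + \left(-15 + 5\right)\right) 21} = \frac{3}{-3 + \left(-3 - 10\right) 21} = \frac{3}{-3 - 273} = \frac{3}{-276} = 3 \left(- \frac{1}{276}\right) = - \frac{1}{92} \approx -0.01087$)
$v p{\left(B{\left(3 + K{\left(-2,0 \right)} \right)} \right)} = - \frac{2 \left(3 + 0\right)}{92} = - \frac{2 \cdot 3}{92} = \left(- \frac{1}{92}\right) 6 = - \frac{3}{46}$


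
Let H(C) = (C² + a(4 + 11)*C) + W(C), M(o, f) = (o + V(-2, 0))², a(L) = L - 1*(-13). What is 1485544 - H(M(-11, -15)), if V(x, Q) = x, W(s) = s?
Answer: 1452082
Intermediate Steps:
a(L) = 13 + L (a(L) = L + 13 = 13 + L)
M(o, f) = (-2 + o)² (M(o, f) = (o - 2)² = (-2 + o)²)
H(C) = C² + 29*C (H(C) = (C² + (13 + (4 + 11))*C) + C = (C² + (13 + 15)*C) + C = (C² + 28*C) + C = C² + 29*C)
1485544 - H(M(-11, -15)) = 1485544 - (-2 - 11)²*(29 + (-2 - 11)²) = 1485544 - (-13)²*(29 + (-13)²) = 1485544 - 169*(29 + 169) = 1485544 - 169*198 = 1485544 - 1*33462 = 1485544 - 33462 = 1452082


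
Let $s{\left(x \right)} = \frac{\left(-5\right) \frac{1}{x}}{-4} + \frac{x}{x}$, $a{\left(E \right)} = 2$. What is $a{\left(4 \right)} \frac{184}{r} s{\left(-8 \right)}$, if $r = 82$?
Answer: $\frac{621}{164} \approx 3.7866$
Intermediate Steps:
$s{\left(x \right)} = 1 + \frac{5}{4 x}$ ($s{\left(x \right)} = - \frac{5}{x} \left(- \frac{1}{4}\right) + 1 = \frac{5}{4 x} + 1 = 1 + \frac{5}{4 x}$)
$a{\left(4 \right)} \frac{184}{r} s{\left(-8 \right)} = 2 \cdot \frac{184}{82} \frac{\frac{5}{4} - 8}{-8} = 2 \cdot 184 \cdot \frac{1}{82} \left(\left(- \frac{1}{8}\right) \left(- \frac{27}{4}\right)\right) = 2 \cdot \frac{92}{41} \cdot \frac{27}{32} = \frac{184}{41} \cdot \frac{27}{32} = \frac{621}{164}$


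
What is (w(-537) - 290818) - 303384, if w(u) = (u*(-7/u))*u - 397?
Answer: -590840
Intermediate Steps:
w(u) = -397 - 7*u (w(u) = -7*u - 397 = -397 - 7*u)
(w(-537) - 290818) - 303384 = ((-397 - 7*(-537)) - 290818) - 303384 = ((-397 + 3759) - 290818) - 303384 = (3362 - 290818) - 303384 = -287456 - 303384 = -590840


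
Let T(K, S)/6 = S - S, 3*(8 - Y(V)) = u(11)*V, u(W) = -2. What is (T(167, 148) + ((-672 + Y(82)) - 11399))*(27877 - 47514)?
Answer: 707422925/3 ≈ 2.3581e+8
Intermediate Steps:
Y(V) = 8 + 2*V/3 (Y(V) = 8 - (-2)*V/3 = 8 + 2*V/3)
T(K, S) = 0 (T(K, S) = 6*(S - S) = 6*0 = 0)
(T(167, 148) + ((-672 + Y(82)) - 11399))*(27877 - 47514) = (0 + ((-672 + (8 + (⅔)*82)) - 11399))*(27877 - 47514) = (0 + ((-672 + (8 + 164/3)) - 11399))*(-19637) = (0 + ((-672 + 188/3) - 11399))*(-19637) = (0 + (-1828/3 - 11399))*(-19637) = (0 - 36025/3)*(-19637) = -36025/3*(-19637) = 707422925/3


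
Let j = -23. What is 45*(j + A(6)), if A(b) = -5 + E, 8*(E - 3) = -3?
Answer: -9135/8 ≈ -1141.9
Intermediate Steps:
E = 21/8 (E = 3 + (⅛)*(-3) = 3 - 3/8 = 21/8 ≈ 2.6250)
A(b) = -19/8 (A(b) = -5 + 21/8 = -19/8)
45*(j + A(6)) = 45*(-23 - 19/8) = 45*(-203/8) = -9135/8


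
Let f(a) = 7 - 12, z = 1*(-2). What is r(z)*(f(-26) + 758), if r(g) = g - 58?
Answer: -45180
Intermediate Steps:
z = -2
f(a) = -5
r(g) = -58 + g
r(z)*(f(-26) + 758) = (-58 - 2)*(-5 + 758) = -60*753 = -45180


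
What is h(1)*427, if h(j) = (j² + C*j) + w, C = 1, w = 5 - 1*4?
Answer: 1281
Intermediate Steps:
w = 1 (w = 5 - 4 = 1)
h(j) = 1 + j + j² (h(j) = (j² + 1*j) + 1 = (j² + j) + 1 = (j + j²) + 1 = 1 + j + j²)
h(1)*427 = (1 + 1 + 1²)*427 = (1 + 1 + 1)*427 = 3*427 = 1281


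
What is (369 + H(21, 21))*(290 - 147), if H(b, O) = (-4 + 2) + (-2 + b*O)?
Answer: 115258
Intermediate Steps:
H(b, O) = -4 + O*b (H(b, O) = -2 + (-2 + O*b) = -4 + O*b)
(369 + H(21, 21))*(290 - 147) = (369 + (-4 + 21*21))*(290 - 147) = (369 + (-4 + 441))*143 = (369 + 437)*143 = 806*143 = 115258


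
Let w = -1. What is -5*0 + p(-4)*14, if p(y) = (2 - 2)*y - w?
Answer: 14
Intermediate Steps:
p(y) = 1 (p(y) = (2 - 2)*y - 1*(-1) = 0*y + 1 = 0 + 1 = 1)
-5*0 + p(-4)*14 = -5*0 + 1*14 = 0 + 14 = 14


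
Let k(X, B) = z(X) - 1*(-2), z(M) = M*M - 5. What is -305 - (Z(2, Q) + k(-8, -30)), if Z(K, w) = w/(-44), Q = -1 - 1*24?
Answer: -16129/44 ≈ -366.57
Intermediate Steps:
z(M) = -5 + M² (z(M) = M² - 5 = -5 + M²)
Q = -25 (Q = -1 - 24 = -25)
Z(K, w) = -w/44 (Z(K, w) = w*(-1/44) = -w/44)
k(X, B) = -3 + X² (k(X, B) = (-5 + X²) - 1*(-2) = (-5 + X²) + 2 = -3 + X²)
-305 - (Z(2, Q) + k(-8, -30)) = -305 - (-1/44*(-25) + (-3 + (-8)²)) = -305 - (25/44 + (-3 + 64)) = -305 - (25/44 + 61) = -305 - 1*2709/44 = -305 - 2709/44 = -16129/44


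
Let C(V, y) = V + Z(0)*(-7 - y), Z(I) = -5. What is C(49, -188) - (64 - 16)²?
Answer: -3160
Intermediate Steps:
C(V, y) = 35 + V + 5*y (C(V, y) = V - 5*(-7 - y) = V + (35 + 5*y) = 35 + V + 5*y)
C(49, -188) - (64 - 16)² = (35 + 49 + 5*(-188)) - (64 - 16)² = (35 + 49 - 940) - 1*48² = -856 - 1*2304 = -856 - 2304 = -3160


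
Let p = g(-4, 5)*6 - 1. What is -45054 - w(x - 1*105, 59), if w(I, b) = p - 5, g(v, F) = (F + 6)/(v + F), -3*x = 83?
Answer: -45114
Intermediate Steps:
x = -83/3 (x = -1/3*83 = -83/3 ≈ -27.667)
g(v, F) = (6 + F)/(F + v)
p = 65 (p = ((6 + 5)/(5 - 4))*6 - 1 = (11/1)*6 - 1 = (1*11)*6 - 1 = 11*6 - 1 = 66 - 1 = 65)
w(I, b) = 60 (w(I, b) = 65 - 5 = 60)
-45054 - w(x - 1*105, 59) = -45054 - 1*60 = -45054 - 60 = -45114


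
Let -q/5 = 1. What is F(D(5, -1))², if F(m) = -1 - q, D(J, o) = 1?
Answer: 16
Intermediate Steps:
q = -5 (q = -5*1 = -5)
F(m) = 4 (F(m) = -1 - 1*(-5) = -1 + 5 = 4)
F(D(5, -1))² = 4² = 16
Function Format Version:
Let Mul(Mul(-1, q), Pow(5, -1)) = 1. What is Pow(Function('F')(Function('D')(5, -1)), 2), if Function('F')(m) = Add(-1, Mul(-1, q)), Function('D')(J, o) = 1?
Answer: 16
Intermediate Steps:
q = -5 (q = Mul(-5, 1) = -5)
Function('F')(m) = 4 (Function('F')(m) = Add(-1, Mul(-1, -5)) = Add(-1, 5) = 4)
Pow(Function('F')(Function('D')(5, -1)), 2) = Pow(4, 2) = 16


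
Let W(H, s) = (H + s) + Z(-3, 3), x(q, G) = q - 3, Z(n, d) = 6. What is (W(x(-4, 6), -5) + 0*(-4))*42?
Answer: -252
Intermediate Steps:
x(q, G) = -3 + q
W(H, s) = 6 + H + s (W(H, s) = (H + s) + 6 = 6 + H + s)
(W(x(-4, 6), -5) + 0*(-4))*42 = ((6 + (-3 - 4) - 5) + 0*(-4))*42 = ((6 - 7 - 5) + 0)*42 = (-6 + 0)*42 = -6*42 = -252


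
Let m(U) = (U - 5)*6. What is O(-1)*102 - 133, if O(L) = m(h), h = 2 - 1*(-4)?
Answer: 479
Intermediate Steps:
h = 6 (h = 2 + 4 = 6)
m(U) = -30 + 6*U (m(U) = (-5 + U)*6 = -30 + 6*U)
O(L) = 6 (O(L) = -30 + 6*6 = -30 + 36 = 6)
O(-1)*102 - 133 = 6*102 - 133 = 612 - 133 = 479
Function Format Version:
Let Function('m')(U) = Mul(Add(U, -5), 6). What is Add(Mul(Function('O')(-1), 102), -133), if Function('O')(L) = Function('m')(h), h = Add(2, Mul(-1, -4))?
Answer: 479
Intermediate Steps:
h = 6 (h = Add(2, 4) = 6)
Function('m')(U) = Add(-30, Mul(6, U)) (Function('m')(U) = Mul(Add(-5, U), 6) = Add(-30, Mul(6, U)))
Function('O')(L) = 6 (Function('O')(L) = Add(-30, Mul(6, 6)) = Add(-30, 36) = 6)
Add(Mul(Function('O')(-1), 102), -133) = Add(Mul(6, 102), -133) = Add(612, -133) = 479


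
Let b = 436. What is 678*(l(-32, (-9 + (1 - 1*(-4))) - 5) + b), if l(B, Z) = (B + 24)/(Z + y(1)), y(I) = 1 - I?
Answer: 888632/3 ≈ 2.9621e+5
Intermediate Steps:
l(B, Z) = (24 + B)/Z (l(B, Z) = (B + 24)/(Z + (1 - 1*1)) = (24 + B)/(Z + (1 - 1)) = (24 + B)/(Z + 0) = (24 + B)/Z)
678*(l(-32, (-9 + (1 - 1*(-4))) - 5) + b) = 678*((24 - 32)/((-9 + (1 - 1*(-4))) - 5) + 436) = 678*(-8/((-9 + (1 + 4)) - 5) + 436) = 678*(-8/((-9 + 5) - 5) + 436) = 678*(-8/(-4 - 5) + 436) = 678*(-8/(-9) + 436) = 678*(-⅑*(-8) + 436) = 678*(8/9 + 436) = 678*(3932/9) = 888632/3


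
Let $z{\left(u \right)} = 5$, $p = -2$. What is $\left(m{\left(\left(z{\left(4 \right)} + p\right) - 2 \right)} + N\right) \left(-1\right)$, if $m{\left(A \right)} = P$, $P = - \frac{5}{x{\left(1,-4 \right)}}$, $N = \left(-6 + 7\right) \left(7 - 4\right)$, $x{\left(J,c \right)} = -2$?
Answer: $- \frac{11}{2} \approx -5.5$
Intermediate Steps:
$N = 3$ ($N = 1 \cdot 3 = 3$)
$P = \frac{5}{2}$ ($P = - \frac{5}{-2} = \left(-5\right) \left(- \frac{1}{2}\right) = \frac{5}{2} \approx 2.5$)
$m{\left(A \right)} = \frac{5}{2}$
$\left(m{\left(\left(z{\left(4 \right)} + p\right) - 2 \right)} + N\right) \left(-1\right) = \left(\frac{5}{2} + 3\right) \left(-1\right) = \frac{11}{2} \left(-1\right) = - \frac{11}{2}$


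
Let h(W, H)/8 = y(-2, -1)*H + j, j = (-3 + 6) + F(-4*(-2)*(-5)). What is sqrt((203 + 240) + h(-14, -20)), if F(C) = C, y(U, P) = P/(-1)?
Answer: I*sqrt(13) ≈ 3.6056*I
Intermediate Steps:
y(U, P) = -P (y(U, P) = P*(-1) = -P)
j = -37 (j = (-3 + 6) - 4*(-2)*(-5) = 3 + 8*(-5) = 3 - 40 = -37)
h(W, H) = -296 + 8*H (h(W, H) = 8*((-1*(-1))*H - 37) = 8*(1*H - 37) = 8*(H - 37) = 8*(-37 + H) = -296 + 8*H)
sqrt((203 + 240) + h(-14, -20)) = sqrt((203 + 240) + (-296 + 8*(-20))) = sqrt(443 + (-296 - 160)) = sqrt(443 - 456) = sqrt(-13) = I*sqrt(13)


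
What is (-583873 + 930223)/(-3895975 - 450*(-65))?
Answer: -13854/154669 ≈ -0.089572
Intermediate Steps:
(-583873 + 930223)/(-3895975 - 450*(-65)) = 346350/(-3895975 + 29250) = 346350/(-3866725) = 346350*(-1/3866725) = -13854/154669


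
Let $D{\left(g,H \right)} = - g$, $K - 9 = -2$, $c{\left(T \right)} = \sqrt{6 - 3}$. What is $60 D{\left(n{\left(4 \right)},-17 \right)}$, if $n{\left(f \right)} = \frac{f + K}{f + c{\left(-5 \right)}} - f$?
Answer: $\frac{480}{13} + \frac{660 \sqrt{3}}{13} \approx 124.86$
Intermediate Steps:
$c{\left(T \right)} = \sqrt{3}$
$K = 7$ ($K = 9 - 2 = 7$)
$n{\left(f \right)} = - f + \frac{7 + f}{f + \sqrt{3}}$ ($n{\left(f \right)} = \frac{f + 7}{f + \sqrt{3}} - f = \frac{7 + f}{f + \sqrt{3}} - f = - f + \frac{7 + f}{f + \sqrt{3}}$)
$60 D{\left(n{\left(4 \right)},-17 \right)} = 60 \left(- \frac{7 + 4 - 4^{2} - 4 \sqrt{3}}{4 + \sqrt{3}}\right) = 60 \left(- \frac{7 + 4 - 16 - 4 \sqrt{3}}{4 + \sqrt{3}}\right) = 60 \left(- \frac{-5 - 4 \sqrt{3}}{4 + \sqrt{3}}\right) = - \frac{60 \left(-5 - 4 \sqrt{3}\right)}{4 + \sqrt{3}}$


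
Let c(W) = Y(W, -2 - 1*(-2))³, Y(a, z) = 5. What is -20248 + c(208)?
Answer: -20123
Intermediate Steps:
c(W) = 125 (c(W) = 5³ = 125)
-20248 + c(208) = -20248 + 125 = -20123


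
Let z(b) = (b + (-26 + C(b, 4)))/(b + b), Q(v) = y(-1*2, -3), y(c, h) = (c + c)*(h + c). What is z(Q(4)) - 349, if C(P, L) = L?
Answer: -6981/20 ≈ -349.05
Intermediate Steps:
y(c, h) = 2*c*(c + h) (y(c, h) = (2*c)*(c + h) = 2*c*(c + h))
Q(v) = 20 (Q(v) = 2*(-1*2)*(-1*2 - 3) = 2*(-2)*(-2 - 3) = 2*(-2)*(-5) = 20)
z(b) = (-22 + b)/(2*b) (z(b) = (b + (-26 + 4))/(b + b) = (b - 22)/((2*b)) = (-22 + b)*(1/(2*b)) = (-22 + b)/(2*b))
z(Q(4)) - 349 = (½)*(-22 + 20)/20 - 349 = (½)*(1/20)*(-2) - 349 = -1/20 - 349 = -6981/20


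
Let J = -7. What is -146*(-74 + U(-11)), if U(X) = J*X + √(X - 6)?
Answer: -438 - 146*I*√17 ≈ -438.0 - 601.97*I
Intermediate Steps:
U(X) = √(-6 + X) - 7*X (U(X) = -7*X + √(X - 6) = -7*X + √(-6 + X) = √(-6 + X) - 7*X)
-146*(-74 + U(-11)) = -146*(-74 + (√(-6 - 11) - 7*(-11))) = -146*(-74 + (√(-17) + 77)) = -146*(-74 + (I*√17 + 77)) = -146*(-74 + (77 + I*√17)) = -146*(3 + I*√17) = -438 - 146*I*√17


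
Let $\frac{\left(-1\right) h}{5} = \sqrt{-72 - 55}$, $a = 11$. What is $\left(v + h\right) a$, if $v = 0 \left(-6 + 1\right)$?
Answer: $- 55 i \sqrt{127} \approx - 619.82 i$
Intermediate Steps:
$h = - 5 i \sqrt{127}$ ($h = - 5 \sqrt{-72 - 55} = - 5 \sqrt{-127} = - 5 i \sqrt{127} \approx - 56.347 i$)
$v = 0$ ($v = 0 \left(-5\right) = 0$)
$\left(v + h\right) a = \left(0 - 5 i \sqrt{127}\right) 11 = - 5 i \sqrt{127} \cdot 11 = - 55 i \sqrt{127}$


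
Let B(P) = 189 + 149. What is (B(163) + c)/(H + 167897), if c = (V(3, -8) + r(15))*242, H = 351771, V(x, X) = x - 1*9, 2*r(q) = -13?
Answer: -2687/519668 ≈ -0.0051706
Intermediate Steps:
B(P) = 338
r(q) = -13/2 (r(q) = (½)*(-13) = -13/2)
V(x, X) = -9 + x (V(x, X) = x - 9 = -9 + x)
c = -3025 (c = ((-9 + 3) - 13/2)*242 = (-6 - 13/2)*242 = -25/2*242 = -3025)
(B(163) + c)/(H + 167897) = (338 - 3025)/(351771 + 167897) = -2687/519668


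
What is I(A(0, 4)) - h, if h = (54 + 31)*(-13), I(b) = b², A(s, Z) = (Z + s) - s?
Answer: 1121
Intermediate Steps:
A(s, Z) = Z
h = -1105 (h = 85*(-13) = -1105)
I(A(0, 4)) - h = 4² - 1*(-1105) = 16 + 1105 = 1121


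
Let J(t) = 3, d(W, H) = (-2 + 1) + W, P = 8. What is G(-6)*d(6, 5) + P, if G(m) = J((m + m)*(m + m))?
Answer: 23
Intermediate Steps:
d(W, H) = -1 + W
G(m) = 3
G(-6)*d(6, 5) + P = 3*(-1 + 6) + 8 = 3*5 + 8 = 15 + 8 = 23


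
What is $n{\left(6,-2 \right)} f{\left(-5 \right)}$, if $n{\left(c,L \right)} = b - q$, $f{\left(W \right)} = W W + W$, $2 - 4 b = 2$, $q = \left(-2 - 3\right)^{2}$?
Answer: $-500$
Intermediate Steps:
$q = 25$ ($q = \left(-5\right)^{2} = 25$)
$b = 0$ ($b = \frac{1}{2} - \frac{1}{2} = 0$)
$f{\left(W \right)} = W + W^{2}$ ($f{\left(W \right)} = W^{2} + W = W + W^{2}$)
$n{\left(c,L \right)} = -25$ ($n{\left(c,L \right)} = 0 - 25 = -25$)
$n{\left(6,-2 \right)} f{\left(-5 \right)} = - 25 \left(- 5 \left(1 - 5\right)\right) = - 25 \left(\left(-5\right) \left(-4\right)\right) = \left(-25\right) 20 = -500$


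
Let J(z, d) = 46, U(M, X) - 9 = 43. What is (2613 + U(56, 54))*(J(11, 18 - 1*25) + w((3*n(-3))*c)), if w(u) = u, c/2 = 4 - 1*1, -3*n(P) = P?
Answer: 170560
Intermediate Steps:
U(M, X) = 52 (U(M, X) = 9 + 43 = 52)
n(P) = -P/3
c = 6 (c = 2*(4 - 1*1) = 2*(4 - 1) = 2*3 = 6)
(2613 + U(56, 54))*(J(11, 18 - 1*25) + w((3*n(-3))*c)) = (2613 + 52)*(46 + (3*(-1/3*(-3)))*6) = 2665*(46 + (3*1)*6) = 2665*(46 + 3*6) = 2665*(46 + 18) = 2665*64 = 170560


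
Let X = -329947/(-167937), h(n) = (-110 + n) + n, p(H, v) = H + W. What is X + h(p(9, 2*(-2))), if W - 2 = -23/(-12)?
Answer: -9203167/111958 ≈ -82.202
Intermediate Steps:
W = 47/12 (W = 2 - 23/(-12) = 2 - 23*(-1/12) = 2 + 23/12 = 47/12 ≈ 3.9167)
p(H, v) = 47/12 + H (p(H, v) = H + 47/12 = 47/12 + H)
h(n) = -110 + 2*n
X = 329947/167937 (X = -329947*(-1/167937) = 329947/167937 ≈ 1.9647)
X + h(p(9, 2*(-2))) = 329947/167937 + (-110 + 2*(47/12 + 9)) = 329947/167937 + (-110 + 2*(155/12)) = 329947/167937 + (-110 + 155/6) = 329947/167937 - 505/6 = -9203167/111958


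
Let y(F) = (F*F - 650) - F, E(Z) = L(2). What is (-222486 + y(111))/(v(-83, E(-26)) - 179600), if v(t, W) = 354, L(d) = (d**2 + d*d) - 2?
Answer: 105463/89623 ≈ 1.1767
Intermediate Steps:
L(d) = -2 + 2*d**2 (L(d) = (d**2 + d**2) - 2 = 2*d**2 - 2 = -2 + 2*d**2)
E(Z) = 6 (E(Z) = -2 + 2*2**2 = -2 + 2*4 = -2 + 8 = 6)
y(F) = -650 + F**2 - F (y(F) = (F**2 - 650) - F = (-650 + F**2) - F = -650 + F**2 - F)
(-222486 + y(111))/(v(-83, E(-26)) - 179600) = (-222486 + (-650 + 111**2 - 1*111))/(354 - 179600) = (-222486 + (-650 + 12321 - 111))/(-179246) = (-222486 + 11560)*(-1/179246) = -210926*(-1/179246) = 105463/89623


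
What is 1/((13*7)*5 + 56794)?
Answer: 1/57249 ≈ 1.7468e-5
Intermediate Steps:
1/((13*7)*5 + 56794) = 1/(91*5 + 56794) = 1/(455 + 56794) = 1/57249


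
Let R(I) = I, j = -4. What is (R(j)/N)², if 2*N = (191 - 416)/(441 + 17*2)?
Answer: 23104/81 ≈ 285.23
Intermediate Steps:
N = -9/38 (N = ((191 - 416)/(441 + 17*2))/2 = (-225/(441 + 34))/2 = (-225/475)/2 = (-225*1/475)/2 = (½)*(-9/19) = -9/38 ≈ -0.23684)
(R(j)/N)² = (-4/(-9/38))² = (-4*(-38/9))² = (152/9)² = 23104/81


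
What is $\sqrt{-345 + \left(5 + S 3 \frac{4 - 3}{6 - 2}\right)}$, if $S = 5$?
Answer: $\frac{i \sqrt{1345}}{2} \approx 18.337 i$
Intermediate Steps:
$\sqrt{-345 + \left(5 + S 3 \frac{4 - 3}{6 - 2}\right)} = \sqrt{-345 + \left(5 + 5 \cdot 3 \frac{4 - 3}{6 - 2}\right)} = \sqrt{-345 + \left(5 + 15 \cdot 1 \cdot \frac{1}{4}\right)} = \sqrt{-345 + \left(5 + 15 \cdot \frac{1}{4}\right)} = \sqrt{-345 + \left(5 + \frac{15}{4}\right)} = \sqrt{-345 + \frac{35}{4}} = \sqrt{- \frac{1345}{4}} = \frac{i \sqrt{1345}}{2}$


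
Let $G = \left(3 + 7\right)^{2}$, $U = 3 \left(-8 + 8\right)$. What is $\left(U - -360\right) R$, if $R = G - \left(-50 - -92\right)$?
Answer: $20880$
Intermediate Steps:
$U = 0$ ($U = 3 \cdot 0 = 0$)
$G = 100$ ($G = 10^{2} = 100$)
$R = 58$ ($R = 100 - \left(-50 - -92\right) = 100 - \left(-50 + 92\right) = 100 - 42 = 58$)
$\left(U - -360\right) R = \left(0 - -360\right) 58 = \left(0 + 360\right) 58 = 360 \cdot 58 = 20880$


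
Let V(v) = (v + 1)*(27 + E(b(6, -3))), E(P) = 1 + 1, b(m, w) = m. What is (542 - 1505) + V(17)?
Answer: -441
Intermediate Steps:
E(P) = 2
V(v) = 29 + 29*v (V(v) = (v + 1)*(27 + 2) = (1 + v)*29 = 29 + 29*v)
(542 - 1505) + V(17) = (542 - 1505) + (29 + 29*17) = -963 + (29 + 493) = -963 + 522 = -441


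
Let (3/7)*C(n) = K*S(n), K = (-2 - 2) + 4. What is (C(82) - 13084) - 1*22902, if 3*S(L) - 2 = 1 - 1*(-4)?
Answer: -35986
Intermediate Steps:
S(L) = 7/3 (S(L) = ⅔ + (1 - 1*(-4))/3 = ⅔ + (1 + 4)/3 = ⅔ + (⅓)*5 = ⅔ + 5/3 = 7/3)
K = 0 (K = -4 + 4 = 0)
C(n) = 0 (C(n) = 7*(0*(7/3))/3 = (7/3)*0 = 0)
(C(82) - 13084) - 1*22902 = (0 - 13084) - 1*22902 = -13084 - 22902 = -35986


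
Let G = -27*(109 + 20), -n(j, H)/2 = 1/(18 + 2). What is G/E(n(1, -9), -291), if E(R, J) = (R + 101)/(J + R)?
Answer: 10139013/1009 ≈ 10049.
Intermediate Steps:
n(j, H) = -⅒ (n(j, H) = -2/(18 + 2) = -2/20 = -2*1/20 = -⅒)
E(R, J) = (101 + R)/(J + R)
G = -3483 (G = -27*129 = -3483)
G/E(n(1, -9), -291) = -3483*(-291 - ⅒)/(101 - ⅒) = -3483/((1009/10)/(-2911/10)) = -3483/((-10/2911*1009/10)) = -3483/(-1009/2911) = -3483*(-2911/1009) = 10139013/1009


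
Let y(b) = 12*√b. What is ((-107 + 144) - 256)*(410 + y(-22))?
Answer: -89790 - 2628*I*√22 ≈ -89790.0 - 12326.0*I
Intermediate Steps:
((-107 + 144) - 256)*(410 + y(-22)) = ((-107 + 144) - 256)*(410 + 12*√(-22)) = (37 - 256)*(410 + 12*(I*√22)) = -219*(410 + 12*I*√22) = -89790 - 2628*I*√22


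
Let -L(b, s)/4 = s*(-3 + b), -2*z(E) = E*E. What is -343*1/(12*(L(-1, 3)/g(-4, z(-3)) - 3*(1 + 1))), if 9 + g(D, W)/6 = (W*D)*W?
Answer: 5145/1096 ≈ 4.6943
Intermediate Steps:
z(E) = -E**2/2 (z(E) = -E*E/2 = -E**2/2)
g(D, W) = -54 + 6*D*W**2 (g(D, W) = -54 + 6*((W*D)*W) = -54 + 6*((D*W)*W) = -54 + 6*(D*W**2) = -54 + 6*D*W**2)
L(b, s) = -4*s*(-3 + b)
-343*1/(12*(L(-1, 3)/g(-4, z(-3)) - 3*(1 + 1))) = -343*1/(12*((4*3*(3 - 1*(-1)))/(-54 + 6*(-4)*(-1/2*(-3)**2)**2) - 3*(1 + 1))) = -343*1/(12*((4*3*(3 + 1))/(-54 + 6*(-4)*(-1/2*9)**2) - 3*2)) = -343*1/(12*((4*3*4)/(-54 + 6*(-4)*(-9/2)**2) - 6)) = -343*1/(12*(48/(-54 + 6*(-4)*(81/4)) - 6)) = -343*1/(12*(48/(-54 - 486) - 6)) = -343*1/(12*(48/(-540) - 6)) = -343*1/(12*(48*(-1/540) - 6)) = -343*1/(12*(-4/45 - 6)) = -343/(12*(-274/45)) = -343/(-1096/15) = -343*(-15/1096) = 5145/1096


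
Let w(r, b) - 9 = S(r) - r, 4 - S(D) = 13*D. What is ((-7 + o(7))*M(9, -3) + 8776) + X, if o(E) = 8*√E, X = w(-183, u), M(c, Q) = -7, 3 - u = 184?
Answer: 11400 - 56*√7 ≈ 11252.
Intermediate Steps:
u = -181 (u = 3 - 1*184 = 3 - 184 = -181)
S(D) = 4 - 13*D
w(r, b) = 13 - 14*r (w(r, b) = 9 + ((4 - 13*r) - r) = 9 + (4 - 14*r) = 13 - 14*r)
X = 2575 (X = 13 - 14*(-183) = 13 + 2562 = 2575)
((-7 + o(7))*M(9, -3) + 8776) + X = ((-7 + 8*√7)*(-7) + 8776) + 2575 = ((49 - 56*√7) + 8776) + 2575 = (8825 - 56*√7) + 2575 = 11400 - 56*√7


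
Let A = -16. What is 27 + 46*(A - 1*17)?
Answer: -1491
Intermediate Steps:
27 + 46*(A - 1*17) = 27 + 46*(-16 - 1*17) = 27 + 46*(-16 - 17) = 27 + 46*(-33) = 27 - 1518 = -1491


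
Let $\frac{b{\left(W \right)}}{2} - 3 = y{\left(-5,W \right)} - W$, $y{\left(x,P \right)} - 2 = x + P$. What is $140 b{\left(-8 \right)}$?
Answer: $0$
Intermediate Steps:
$y{\left(x,P \right)} = 2 + P + x$ ($y{\left(x,P \right)} = 2 + \left(x + P\right) = 2 + \left(P + x\right) = 2 + P + x$)
$b{\left(W \right)} = 0$ ($b{\left(W \right)} = 6 + 2 \left(\left(2 + W - 5\right) - W\right) = 6 + 2 \left(\left(-3 + W\right) - W\right) = 6 + 2 \left(-3\right) = 6 - 6 = 0$)
$140 b{\left(-8 \right)} = 140 \cdot 0 = 0$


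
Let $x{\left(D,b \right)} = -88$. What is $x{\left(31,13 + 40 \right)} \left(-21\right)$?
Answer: $1848$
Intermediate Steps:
$x{\left(31,13 + 40 \right)} \left(-21\right) = \left(-88\right) \left(-21\right) = 1848$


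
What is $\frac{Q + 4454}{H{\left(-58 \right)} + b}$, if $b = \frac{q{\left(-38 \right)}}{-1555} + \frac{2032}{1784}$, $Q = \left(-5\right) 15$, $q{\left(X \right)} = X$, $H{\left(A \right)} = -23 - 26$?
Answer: $- \frac{1518483935}{16588041} \approx -91.541$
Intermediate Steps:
$H{\left(A \right)} = -49$
$Q = -75$
$b = \frac{403444}{346765}$ ($b = - \frac{38}{-1555} + \frac{2032}{1784} = \left(-38\right) \left(- \frac{1}{1555}\right) + 2032 \cdot \frac{1}{1784} = \frac{38}{1555} + \frac{254}{223} = \frac{403444}{346765} \approx 1.1635$)
$\frac{Q + 4454}{H{\left(-58 \right)} + b} = \frac{-75 + 4454}{-49 + \frac{403444}{346765}} = \frac{4379}{- \frac{16588041}{346765}} = 4379 \left(- \frac{346765}{16588041}\right) = - \frac{1518483935}{16588041}$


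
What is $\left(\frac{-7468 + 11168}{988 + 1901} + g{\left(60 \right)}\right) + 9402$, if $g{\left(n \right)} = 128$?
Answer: $\frac{27535870}{2889} \approx 9531.3$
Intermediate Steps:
$\left(\frac{-7468 + 11168}{988 + 1901} + g{\left(60 \right)}\right) + 9402 = \left(\frac{-7468 + 11168}{988 + 1901} + 128\right) + 9402 = \left(\frac{3700}{2889} + 128\right) + 9402 = \frac{373492}{2889} + 9402 = \frac{27535870}{2889}$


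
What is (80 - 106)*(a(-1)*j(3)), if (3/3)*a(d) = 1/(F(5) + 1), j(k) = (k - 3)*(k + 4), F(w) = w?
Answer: 0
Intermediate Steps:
j(k) = (-3 + k)*(4 + k)
a(d) = 1/6 (a(d) = 1/(5 + 1) = 1/6)
(80 - 106)*(a(-1)*j(3)) = (80 - 106)*((-12 + 3 + 3**2)/6) = -13*(-12 + 3 + 9)/3 = -13*0/3 = -26*0 = 0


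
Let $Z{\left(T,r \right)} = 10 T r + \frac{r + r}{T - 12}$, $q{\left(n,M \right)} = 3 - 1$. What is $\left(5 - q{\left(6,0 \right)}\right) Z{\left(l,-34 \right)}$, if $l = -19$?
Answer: $\frac{600984}{31} \approx 19387.0$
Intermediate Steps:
$q{\left(n,M \right)} = 2$
$Z{\left(T,r \right)} = \frac{2 r}{-12 + T} + 10 T r$ ($Z{\left(T,r \right)} = 10 T r + \frac{2 r}{-12 + T} = \frac{2 r}{-12 + T} + 10 T r$)
$\left(5 - q{\left(6,0 \right)}\right) Z{\left(l,-34 \right)} = \left(5 - 2\right) 2 \left(-34\right) \frac{1}{-12 - 19} \left(1 - -1140 + 5 \left(-19\right)^{2}\right) = \left(5 - 2\right) 2 \left(-34\right) \frac{1}{-31} \left(1 + 1140 + 5 \cdot 361\right) = 3 \cdot 2 \left(-34\right) \left(- \frac{1}{31}\right) \left(1 + 1140 + 1805\right) = 3 \cdot 2 \left(-34\right) \left(- \frac{1}{31}\right) 2946 = 3 \cdot \frac{200328}{31} = \frac{600984}{31}$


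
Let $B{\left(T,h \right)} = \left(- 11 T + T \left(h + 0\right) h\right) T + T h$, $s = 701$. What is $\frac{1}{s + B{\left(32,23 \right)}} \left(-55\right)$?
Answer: $- \frac{55}{531869} \approx -0.00010341$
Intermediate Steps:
$B{\left(T,h \right)} = T h + T \left(- 11 T + T h^{2}\right)$ ($B{\left(T,h \right)} = \left(- 11 T + T h h\right) T + T h = \left(- 11 T + T h^{2}\right) T + T h = T \left(- 11 T + T h^{2}\right) + T h = T h + T \left(- 11 T + T h^{2}\right)$)
$\frac{1}{s + B{\left(32,23 \right)}} \left(-55\right) = \frac{1}{701 + 32 \left(23 - 352 + 32 \cdot 23^{2}\right)} \left(-55\right) = \frac{1}{701 + 32 \left(23 - 352 + 32 \cdot 529\right)} \left(-55\right) = \frac{1}{701 + 32 \left(23 - 352 + 16928\right)} \left(-55\right) = \frac{1}{701 + 32 \cdot 16599} \left(-55\right) = \frac{1}{701 + 531168} \left(-55\right) = \frac{1}{531869} \left(-55\right) = - \frac{55}{531869}$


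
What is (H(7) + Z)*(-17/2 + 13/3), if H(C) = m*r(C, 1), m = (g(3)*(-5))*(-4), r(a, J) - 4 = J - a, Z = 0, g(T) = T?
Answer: 500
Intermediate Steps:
r(a, J) = 4 + J - a (r(a, J) = 4 + (J - a) = 4 + J - a)
m = 60 (m = (3*(-5))*(-4) = -15*(-4) = 60)
H(C) = 300 - 60*C (H(C) = 60*(4 + 1 - C) = 60*(5 - C) = 300 - 60*C)
(H(7) + Z)*(-17/2 + 13/3) = ((300 - 60*7) + 0)*(-17/2 + 13/3) = ((300 - 420) + 0)*(-17*½ + 13*(⅓)) = (-120 + 0)*(-17/2 + 13/3) = -120*(-25/6) = 500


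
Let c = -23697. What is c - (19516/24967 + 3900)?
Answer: -689033815/24967 ≈ -27598.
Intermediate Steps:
c - (19516/24967 + 3900) = -23697 - (19516/24967 + 3900) = -23697 - 1*97390816/24967 = -23697 - 97390816/24967 = -689033815/24967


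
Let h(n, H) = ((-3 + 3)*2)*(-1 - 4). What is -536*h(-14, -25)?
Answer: 0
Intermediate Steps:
h(n, H) = 0 (h(n, H) = (0*2)*(-5) = 0*(-5) = 0)
-536*h(-14, -25) = -536*0 = 0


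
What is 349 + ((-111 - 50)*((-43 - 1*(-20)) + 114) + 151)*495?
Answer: -7177151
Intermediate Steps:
349 + ((-111 - 50)*((-43 - 1*(-20)) + 114) + 151)*495 = 349 + (-161*((-43 + 20) + 114) + 151)*495 = 349 + (-161*(-23 + 114) + 151)*495 = 349 + (-161*91 + 151)*495 = 349 + (-14651 + 151)*495 = 349 - 14500*495 = 349 - 7177500 = -7177151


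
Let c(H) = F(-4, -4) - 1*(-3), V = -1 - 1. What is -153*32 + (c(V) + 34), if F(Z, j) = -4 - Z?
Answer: -4859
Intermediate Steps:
V = -2
c(H) = 3 (c(H) = (-4 - 1*(-4)) - 1*(-3) = (-4 + 4) + 3 = 0 + 3 = 3)
-153*32 + (c(V) + 34) = -153*32 + (3 + 34) = -4896 + 37 = -4859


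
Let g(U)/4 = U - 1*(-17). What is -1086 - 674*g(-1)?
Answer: -44222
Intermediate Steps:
g(U) = 68 + 4*U (g(U) = 4*(U - 1*(-17)) = 4*(U + 17) = 4*(17 + U) = 68 + 4*U)
-1086 - 674*g(-1) = -1086 - 674*(68 + 4*(-1)) = -1086 - 674*(68 - 4) = -1086 - 674*64 = -1086 - 43136 = -44222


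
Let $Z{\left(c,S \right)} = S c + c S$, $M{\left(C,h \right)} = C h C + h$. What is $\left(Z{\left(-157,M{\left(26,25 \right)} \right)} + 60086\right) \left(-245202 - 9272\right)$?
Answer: $1337099024536$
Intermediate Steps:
$M{\left(C,h \right)} = h + h C^{2}$ ($M{\left(C,h \right)} = h C^{2} + h = h + h C^{2}$)
$Z{\left(c,S \right)} = 2 S c$ ($Z{\left(c,S \right)} = S c + S c = 2 S c$)
$\left(Z{\left(-157,M{\left(26,25 \right)} \right)} + 60086\right) \left(-245202 - 9272\right) = \left(2 \cdot 25 \left(1 + 26^{2}\right) \left(-157\right) + 60086\right) \left(-245202 - 9272\right) = \left(2 \cdot 25 \left(1 + 676\right) \left(-157\right) + 60086\right) \left(-254474\right) = \left(2 \cdot 25 \cdot 677 \left(-157\right) + 60086\right) \left(-254474\right) = \left(2 \cdot 16925 \left(-157\right) + 60086\right) \left(-254474\right) = \left(-5314450 + 60086\right) \left(-254474\right) = \left(-5254364\right) \left(-254474\right) = 1337099024536$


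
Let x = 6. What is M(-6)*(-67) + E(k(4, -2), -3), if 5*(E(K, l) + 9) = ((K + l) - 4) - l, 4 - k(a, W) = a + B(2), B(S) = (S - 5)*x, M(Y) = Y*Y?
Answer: -12091/5 ≈ -2418.2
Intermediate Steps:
M(Y) = Y**2
B(S) = -30 + 6*S (B(S) = (S - 5)*6 = (-5 + S)*6 = -30 + 6*S)
k(a, W) = 22 - a (k(a, W) = 4 - (a + (-30 + 6*2)) = 4 - (a + (-30 + 12)) = 4 - (a - 18) = 4 - (-18 + a) = 4 + (18 - a) = 22 - a)
E(K, l) = -49/5 + K/5 (E(K, l) = -9 + (((K + l) - 4) - l)/5 = -9 + ((-4 + K + l) - l)/5 = -9 + (-4 + K)/5 = -9 + (-4/5 + K/5) = -49/5 + K/5)
M(-6)*(-67) + E(k(4, -2), -3) = (-6)**2*(-67) + (-49/5 + (22 - 1*4)/5) = 36*(-67) + (-49/5 + (22 - 4)/5) = -2412 + (-49/5 + (1/5)*18) = -2412 + (-49/5 + 18/5) = -2412 - 31/5 = -12091/5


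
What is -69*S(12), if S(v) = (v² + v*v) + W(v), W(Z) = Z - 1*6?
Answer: -20286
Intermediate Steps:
W(Z) = -6 + Z (W(Z) = Z - 6 = -6 + Z)
S(v) = -6 + v + 2*v² (S(v) = (v² + v*v) + (-6 + v) = (v² + v²) + (-6 + v) = 2*v² + (-6 + v) = -6 + v + 2*v²)
-69*S(12) = -69*(-6 + 12 + 2*12²) = -69*(-6 + 12 + 2*144) = -69*(-6 + 12 + 288) = -69*294 = -20286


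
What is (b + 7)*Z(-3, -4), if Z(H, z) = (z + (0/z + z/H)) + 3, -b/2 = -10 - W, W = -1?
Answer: 25/3 ≈ 8.3333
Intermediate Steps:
b = 18 (b = -2*(-10 - 1*(-1)) = -2*(-10 + 1) = -2*(-9) = 18)
Z(H, z) = 3 + z + z/H (Z(H, z) = (z + (0 + z/H)) + 3 = (z + z/H) + 3 = 3 + z + z/H)
(b + 7)*Z(-3, -4) = (18 + 7)*(3 - 4 - 4/(-3)) = 25*(3 - 4 - 4*(-⅓)) = 25*(3 - 4 + 4/3) = 25*(⅓) = 25/3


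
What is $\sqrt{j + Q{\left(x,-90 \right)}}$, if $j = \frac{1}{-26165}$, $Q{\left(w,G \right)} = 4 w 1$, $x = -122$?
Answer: $\frac{i \sqrt{334088351965}}{26165} \approx 22.091 i$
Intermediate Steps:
$Q{\left(w,G \right)} = 4 w$
$j = - \frac{1}{26165} \approx -3.8219 \cdot 10^{-5}$
$\sqrt{j + Q{\left(x,-90 \right)}} = \sqrt{- \frac{1}{26165} + 4 \left(-122\right)} = \sqrt{- \frac{1}{26165} - 488} = \sqrt{- \frac{12768521}{26165}} = \frac{i \sqrt{334088351965}}{26165}$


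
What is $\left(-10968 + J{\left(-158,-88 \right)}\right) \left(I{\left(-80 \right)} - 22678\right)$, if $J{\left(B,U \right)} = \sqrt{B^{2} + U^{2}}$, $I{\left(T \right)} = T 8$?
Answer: $255751824 - 46636 \sqrt{8177} \approx 2.5153 \cdot 10^{8}$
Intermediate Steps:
$I{\left(T \right)} = 8 T$
$\left(-10968 + J{\left(-158,-88 \right)}\right) \left(I{\left(-80 \right)} - 22678\right) = \left(-10968 + \sqrt{\left(-158\right)^{2} + \left(-88\right)^{2}}\right) \left(8 \left(-80\right) - 22678\right) = \left(-10968 + \sqrt{24964 + 7744}\right) \left(-640 - 22678\right) = \left(-10968 + \sqrt{32708}\right) \left(-23318\right) = \left(-10968 + 2 \sqrt{8177}\right) \left(-23318\right) = 255751824 - 46636 \sqrt{8177}$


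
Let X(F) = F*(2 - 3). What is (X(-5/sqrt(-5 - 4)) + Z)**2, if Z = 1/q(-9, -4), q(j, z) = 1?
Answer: (3 - 5*I)**2/9 ≈ -1.7778 - 3.3333*I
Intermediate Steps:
X(F) = -F (X(F) = F*(-1) = -F)
Z = 1 (Z = 1/1 = 1)
(X(-5/sqrt(-5 - 4)) + Z)**2 = (-(-5)/(sqrt(-5 - 4)) + 1)**2 = (-(-5)/(sqrt(-9)) + 1)**2 = (-(-5)/(3*I) + 1)**2 = (-(-5)*(-I/3) + 1)**2 = (-5*I/3 + 1)**2 = (1 - 5*I/3)**2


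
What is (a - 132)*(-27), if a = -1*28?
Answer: 4320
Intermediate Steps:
a = -28
(a - 132)*(-27) = (-28 - 132)*(-27) = -160*(-27) = 4320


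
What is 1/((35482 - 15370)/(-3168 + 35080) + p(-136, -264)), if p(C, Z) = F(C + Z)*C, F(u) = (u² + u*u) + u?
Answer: -3989/173384275886 ≈ -2.3007e-8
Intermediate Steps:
F(u) = u + 2*u² (F(u) = (u² + u²) + u = 2*u² + u = u + 2*u²)
p(C, Z) = C*(C + Z)*(1 + 2*C + 2*Z) (p(C, Z) = ((C + Z)*(1 + 2*(C + Z)))*C = ((C + Z)*(1 + (2*C + 2*Z)))*C = ((C + Z)*(1 + 2*C + 2*Z))*C = C*(C + Z)*(1 + 2*C + 2*Z))
1/((35482 - 15370)/(-3168 + 35080) + p(-136, -264)) = 1/((35482 - 15370)/(-3168 + 35080) - 136*(-136 - 264)*(1 + 2*(-136) + 2*(-264))) = 1/(20112/31912 - 136*(-400)*(1 - 272 - 528)) = 1/(20112*(1/31912) - 136*(-400)*(-799)) = 1/(2514/3989 - 43465600) = 1/(-173384275886/3989) = -3989/173384275886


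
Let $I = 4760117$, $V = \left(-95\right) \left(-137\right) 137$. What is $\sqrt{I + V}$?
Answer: $2 \sqrt{1635793} \approx 2558.0$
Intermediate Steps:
$V = 1783055$ ($V = 13015 \cdot 137 = 1783055$)
$\sqrt{I + V} = \sqrt{4760117 + 1783055} = \sqrt{6543172} = 2 \sqrt{1635793}$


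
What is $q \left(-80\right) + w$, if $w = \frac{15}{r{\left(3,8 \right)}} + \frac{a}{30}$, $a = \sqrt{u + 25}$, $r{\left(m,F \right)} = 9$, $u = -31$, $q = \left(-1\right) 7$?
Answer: $\frac{1685}{3} + \frac{i \sqrt{6}}{30} \approx 561.67 + 0.08165 i$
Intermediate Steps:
$q = -7$
$a = i \sqrt{6}$ ($a = \sqrt{-31 + 25} = \sqrt{-6} = i \sqrt{6} \approx 2.4495 i$)
$w = \frac{5}{3} + \frac{i \sqrt{6}}{30}$ ($w = \frac{15}{9} + \frac{i \sqrt{6}}{30} = 15 \cdot \frac{1}{9} + i \sqrt{6} \cdot \frac{1}{30} = \frac{5}{3} + \frac{i \sqrt{6}}{30} \approx 1.6667 + 0.08165 i$)
$q \left(-80\right) + w = \left(-7\right) \left(-80\right) + \left(\frac{5}{3} + \frac{i \sqrt{6}}{30}\right) = 560 + \left(\frac{5}{3} + \frac{i \sqrt{6}}{30}\right) = \frac{1685}{3} + \frac{i \sqrt{6}}{30}$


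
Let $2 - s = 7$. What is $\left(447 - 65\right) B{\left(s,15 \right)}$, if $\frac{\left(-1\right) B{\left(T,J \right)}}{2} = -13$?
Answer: $9932$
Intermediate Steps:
$s = -5$ ($s = 2 - 7 = -5$)
$B{\left(T,J \right)} = 26$ ($B{\left(T,J \right)} = \left(-2\right) \left(-13\right) = 26$)
$\left(447 - 65\right) B{\left(s,15 \right)} = \left(447 - 65\right) 26 = 382 \cdot 26 = 9932$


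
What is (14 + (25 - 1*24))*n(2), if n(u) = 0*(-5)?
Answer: 0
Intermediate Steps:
n(u) = 0
(14 + (25 - 1*24))*n(2) = (14 + (25 - 1*24))*0 = (14 + (25 - 24))*0 = (14 + 1)*0 = 15*0 = 0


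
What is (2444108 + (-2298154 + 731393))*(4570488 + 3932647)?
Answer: 7460199982845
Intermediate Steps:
(2444108 + (-2298154 + 731393))*(4570488 + 3932647) = (2444108 - 1566761)*8503135 = 877347*8503135 = 7460199982845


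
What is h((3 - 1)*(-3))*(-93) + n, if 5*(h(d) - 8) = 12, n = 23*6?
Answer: -4146/5 ≈ -829.20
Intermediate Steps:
n = 138
h(d) = 52/5 (h(d) = 8 + (1/5)*12 = 8 + 12/5 = 52/5)
h((3 - 1)*(-3))*(-93) + n = (52/5)*(-93) + 138 = -4836/5 + 138 = -4146/5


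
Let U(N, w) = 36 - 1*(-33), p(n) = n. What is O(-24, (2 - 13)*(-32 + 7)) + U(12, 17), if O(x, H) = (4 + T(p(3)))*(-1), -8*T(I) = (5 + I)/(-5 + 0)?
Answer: 324/5 ≈ 64.800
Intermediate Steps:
T(I) = ⅛ + I/40 (T(I) = -(5 + I)/(8*(-5 + 0)) = -(5 + I)/(8*(-5)) = -(5 + I)*(-1)/(8*5) = -(-1 - I/5)/8 = ⅛ + I/40)
U(N, w) = 69 (U(N, w) = 36 + 33 = 69)
O(x, H) = -21/5 (O(x, H) = (4 + (⅛ + (1/40)*3))*(-1) = (4 + (⅛ + 3/40))*(-1) = (4 + ⅕)*(-1) = (21/5)*(-1) = -21/5)
O(-24, (2 - 13)*(-32 + 7)) + U(12, 17) = -21/5 + 69 = 324/5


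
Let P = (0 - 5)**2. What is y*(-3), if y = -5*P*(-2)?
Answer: -750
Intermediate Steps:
P = 25 (P = (-5)**2 = 25)
y = 250 (y = -5*25*(-2) = -125*(-2) = 250)
y*(-3) = 250*(-3) = -750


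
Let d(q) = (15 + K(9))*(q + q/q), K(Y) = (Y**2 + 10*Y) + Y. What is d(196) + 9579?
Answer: 47994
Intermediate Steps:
K(Y) = Y**2 + 11*Y
d(q) = 195 + 195*q (d(q) = (15 + 9*(11 + 9))*(q + q/q) = (15 + 9*20)*(q + 1) = (15 + 180)*(1 + q) = 195*(1 + q) = 195 + 195*q)
d(196) + 9579 = (195 + 195*196) + 9579 = (195 + 38220) + 9579 = 38415 + 9579 = 47994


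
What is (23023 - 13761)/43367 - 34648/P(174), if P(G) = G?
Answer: -750484114/3772929 ≈ -198.91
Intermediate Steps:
(23023 - 13761)/43367 - 34648/P(174) = (23023 - 13761)/43367 - 34648/174 = 9262*(1/43367) - 34648*1/174 = 9262/43367 - 17324/87 = -750484114/3772929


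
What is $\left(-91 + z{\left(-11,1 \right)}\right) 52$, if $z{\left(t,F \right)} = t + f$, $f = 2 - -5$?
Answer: $-4940$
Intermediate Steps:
$f = 7$ ($f = 2 + 5 = 7$)
$z{\left(t,F \right)} = 7 + t$ ($z{\left(t,F \right)} = t + 7 = 7 + t$)
$\left(-91 + z{\left(-11,1 \right)}\right) 52 = \left(-91 + \left(7 - 11\right)\right) 52 = \left(-91 - 4\right) 52 = \left(-95\right) 52 = -4940$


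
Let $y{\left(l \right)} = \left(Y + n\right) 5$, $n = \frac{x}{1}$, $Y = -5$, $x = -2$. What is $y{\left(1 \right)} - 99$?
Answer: $-134$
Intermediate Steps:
$n = -2$ ($n = - \frac{2}{1} = \left(-2\right) 1 = -2$)
$y{\left(l \right)} = -35$ ($y{\left(l \right)} = \left(-5 - 2\right) 5 = \left(-7\right) 5 = -35$)
$y{\left(1 \right)} - 99 = -35 - 99 = -134$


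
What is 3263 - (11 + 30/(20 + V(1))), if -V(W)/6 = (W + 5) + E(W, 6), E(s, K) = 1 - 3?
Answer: 6519/2 ≈ 3259.5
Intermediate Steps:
E(s, K) = -2
V(W) = -18 - 6*W (V(W) = -6*((W + 5) - 2) = -6*((5 + W) - 2) = -6*(3 + W) = -18 - 6*W)
3263 - (11 + 30/(20 + V(1))) = 3263 - (11 + 30/(20 + (-18 - 6*1))) = 3263 - (11 + 30/(20 + (-18 - 6))) = 3263 - (11 + 30/(20 - 24)) = 3263 - (11 + 30/(-4)) = 3263 - (11 + 30*(-1/4)) = 3263 - (11 - 15/2) = 3263 - 1*7/2 = 3263 - 7/2 = 6519/2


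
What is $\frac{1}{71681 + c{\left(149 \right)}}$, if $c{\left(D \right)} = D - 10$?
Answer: $\frac{1}{71820} \approx 1.3924 \cdot 10^{-5}$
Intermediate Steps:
$c{\left(D \right)} = -10 + D$ ($c{\left(D \right)} = D - 10 = -10 + D$)
$\frac{1}{71681 + c{\left(149 \right)}} = \frac{1}{71681 + \left(-10 + 149\right)} = \frac{1}{71681 + 139} = \frac{1}{71820}$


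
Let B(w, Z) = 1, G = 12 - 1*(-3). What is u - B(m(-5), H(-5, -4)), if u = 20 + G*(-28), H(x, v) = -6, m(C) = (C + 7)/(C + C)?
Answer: -401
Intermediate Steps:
G = 15 (G = 12 + 3 = 15)
m(C) = (7 + C)/(2*C) (m(C) = (7 + C)/((2*C)) = (7 + C)*(1/(2*C)) = (7 + C)/(2*C))
u = -400 (u = 20 + 15*(-28) = 20 - 420 = -400)
u - B(m(-5), H(-5, -4)) = -400 - 1*1 = -400 - 1 = -401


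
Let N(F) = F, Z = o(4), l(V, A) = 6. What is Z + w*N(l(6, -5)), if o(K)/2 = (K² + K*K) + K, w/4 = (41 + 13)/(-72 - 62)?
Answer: 4176/67 ≈ 62.328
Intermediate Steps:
w = -108/67 (w = 4*((41 + 13)/(-72 - 62)) = 4*(54/(-134)) = 4*(54*(-1/134)) = 4*(-27/67) = -108/67 ≈ -1.6119)
o(K) = 2*K + 4*K² (o(K) = 2*((K² + K*K) + K) = 2*((K² + K²) + K) = 2*(2*K² + K) = 2*(K + 2*K²) = 2*K + 4*K²)
Z = 72 (Z = 2*4*(1 + 2*4) = 2*4*(1 + 8) = 2*4*9 = 72)
Z + w*N(l(6, -5)) = 72 - 108/67*6 = 72 - 648/67 = 4176/67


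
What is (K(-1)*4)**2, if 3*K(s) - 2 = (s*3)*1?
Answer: 16/9 ≈ 1.7778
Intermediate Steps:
K(s) = 2/3 + s (K(s) = 2/3 + ((s*3)*1)/3 = 2/3 + ((3*s)*1)/3 = 2/3 + (3*s)/3 = 2/3 + s)
(K(-1)*4)**2 = ((2/3 - 1)*4)**2 = (-1/3*4)**2 = (-4/3)**2 = 16/9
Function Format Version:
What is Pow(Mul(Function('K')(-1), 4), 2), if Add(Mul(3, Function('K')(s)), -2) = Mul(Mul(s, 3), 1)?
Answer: Rational(16, 9) ≈ 1.7778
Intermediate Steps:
Function('K')(s) = Add(Rational(2, 3), s) (Function('K')(s) = Add(Rational(2, 3), Mul(Rational(1, 3), Mul(Mul(s, 3), 1))) = Add(Rational(2, 3), Mul(Rational(1, 3), Mul(Mul(3, s), 1))) = Add(Rational(2, 3), Mul(Rational(1, 3), Mul(3, s))) = Add(Rational(2, 3), s))
Pow(Mul(Function('K')(-1), 4), 2) = Pow(Mul(Add(Rational(2, 3), -1), 4), 2) = Pow(Mul(Rational(-1, 3), 4), 2) = Pow(Rational(-4, 3), 2) = Rational(16, 9)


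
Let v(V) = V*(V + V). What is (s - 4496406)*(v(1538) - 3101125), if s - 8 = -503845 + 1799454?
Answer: -5216527483007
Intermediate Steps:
s = 1295617 (s = 8 + (-503845 + 1799454) = 8 + 1295609 = 1295617)
v(V) = 2*V² (v(V) = V*(2*V) = 2*V²)
(s - 4496406)*(v(1538) - 3101125) = (1295617 - 4496406)*(2*1538² - 3101125) = -3200789*(2*2365444 - 3101125) = -3200789*(4730888 - 3101125) = -3200789*1629763 = -5216527483007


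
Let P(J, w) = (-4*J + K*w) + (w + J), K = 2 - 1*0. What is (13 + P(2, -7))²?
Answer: 196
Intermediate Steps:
K = 2 (K = 2 + 0 = 2)
P(J, w) = -3*J + 3*w (P(J, w) = (-4*J + 2*w) + (w + J) = (-4*J + 2*w) + (J + w) = -3*J + 3*w)
(13 + P(2, -7))² = (13 + (-3*2 + 3*(-7)))² = (13 + (-6 - 21))² = (13 - 27)² = (-14)² = 196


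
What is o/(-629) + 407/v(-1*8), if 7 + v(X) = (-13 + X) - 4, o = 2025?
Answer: -320803/20128 ≈ -15.938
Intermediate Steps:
v(X) = -24 + X (v(X) = -7 + ((-13 + X) - 4) = -7 + (-17 + X) = -24 + X)
o/(-629) + 407/v(-1*8) = 2025/(-629) + 407/(-24 - 1*8) = 2025*(-1/629) + 407/(-24 - 8) = -2025/629 + 407/(-32) = -2025/629 + 407*(-1/32) = -2025/629 - 407/32 = -320803/20128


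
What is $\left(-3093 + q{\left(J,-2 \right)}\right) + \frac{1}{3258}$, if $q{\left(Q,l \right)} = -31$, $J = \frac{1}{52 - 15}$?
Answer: $- \frac{10177991}{3258} \approx -3124.0$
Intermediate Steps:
$J = \frac{1}{37} \approx 0.027027$
$\left(-3093 + q{\left(J,-2 \right)}\right) + \frac{1}{3258} = \left(-3093 - 31\right) + \frac{1}{3258} = -3124 + \frac{1}{3258} = - \frac{10177991}{3258}$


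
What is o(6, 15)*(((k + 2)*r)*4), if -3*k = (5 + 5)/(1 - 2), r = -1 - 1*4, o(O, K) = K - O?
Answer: -960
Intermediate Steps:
r = -5 (r = -1 - 4 = -5)
k = 10/3 (k = -(5 + 5)/(3*(1 - 2)) = -10/(3*(-1)) = -10*(-1)/3 = -⅓*(-10) = 10/3 ≈ 3.3333)
o(6, 15)*(((k + 2)*r)*4) = (15 - 1*6)*(((10/3 + 2)*(-5))*4) = (15 - 6)*(((16/3)*(-5))*4) = 9*(-80/3*4) = 9*(-320/3) = -960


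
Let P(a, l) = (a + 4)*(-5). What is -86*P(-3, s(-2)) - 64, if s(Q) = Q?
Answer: 366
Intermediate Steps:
P(a, l) = -20 - 5*a (P(a, l) = (4 + a)*(-5) = -20 - 5*a)
-86*P(-3, s(-2)) - 64 = -86*(-20 - 5*(-3)) - 64 = -86*(-20 + 15) - 64 = -86*(-5) - 64 = 430 - 64 = 366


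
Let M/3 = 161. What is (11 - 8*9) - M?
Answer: -544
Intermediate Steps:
M = 483 (M = 3*161 = 483)
(11 - 8*9) - M = (11 - 8*9) - 1*483 = (11 - 72) - 483 = -61 - 483 = -544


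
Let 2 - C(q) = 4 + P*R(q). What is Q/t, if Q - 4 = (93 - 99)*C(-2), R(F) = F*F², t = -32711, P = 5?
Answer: 32/4673 ≈ 0.0068479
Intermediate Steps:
R(F) = F³
C(q) = -2 - 5*q³ (C(q) = 2 - (4 + 5*q³) = 2 + (-4 - 5*q³) = -2 - 5*q³)
Q = -224 (Q = 4 + (93 - 99)*(-2 - 5*(-2)³) = 4 - 6*(-2 - 5*(-8)) = 4 - 6*(-2 + 40) = 4 - 6*38 = 4 - 228 = -224)
Q/t = -224/(-32711) = -224*(-1/32711) = 32/4673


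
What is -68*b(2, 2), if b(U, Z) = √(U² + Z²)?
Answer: -136*√2 ≈ -192.33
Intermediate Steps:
-68*b(2, 2) = -68*√(2² + 2²) = -68*√(4 + 4) = -136*√2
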